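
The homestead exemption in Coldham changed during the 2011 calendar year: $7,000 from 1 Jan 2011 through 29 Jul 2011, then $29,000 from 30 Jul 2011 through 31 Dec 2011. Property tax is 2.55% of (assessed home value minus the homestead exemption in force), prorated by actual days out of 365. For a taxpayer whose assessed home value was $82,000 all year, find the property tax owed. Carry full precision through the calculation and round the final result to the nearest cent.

1 Jan – 29 Jul 2011: 210 days, exemption $7,000 → ($82,000 − $7,000) × 2.55% × 210/365 = $1,100.3425
30 Jul – 31 Dec 2011: 155 days, exemption $29,000 → ($82,000 − $29,000) × 2.55% × 155/365 = $573.9247
Total = $1,674.2671

$1,674.27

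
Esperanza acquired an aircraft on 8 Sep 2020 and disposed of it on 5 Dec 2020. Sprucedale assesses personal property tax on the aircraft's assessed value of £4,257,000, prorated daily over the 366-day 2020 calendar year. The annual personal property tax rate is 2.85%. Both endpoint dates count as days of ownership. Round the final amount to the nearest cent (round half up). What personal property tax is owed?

£29,502.41

Days held (8 Sep – 5 Dec 2020): 89 out of 366
Tax = £4,257,000 × 2.85% × 89/366 = £29,502.4057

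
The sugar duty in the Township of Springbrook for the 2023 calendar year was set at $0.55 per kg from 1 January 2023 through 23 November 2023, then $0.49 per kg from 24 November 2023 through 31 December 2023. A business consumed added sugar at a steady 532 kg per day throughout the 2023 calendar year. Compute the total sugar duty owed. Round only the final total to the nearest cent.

$105,586.04

1 January – 23 November 2023: 327 days × 532 kg/day = 173,964 kg at $0.55/kg → $95,680.20
24 November – 31 December 2023: 38 days × 532 kg/day = 20,216 kg at $0.49/kg → $9,905.84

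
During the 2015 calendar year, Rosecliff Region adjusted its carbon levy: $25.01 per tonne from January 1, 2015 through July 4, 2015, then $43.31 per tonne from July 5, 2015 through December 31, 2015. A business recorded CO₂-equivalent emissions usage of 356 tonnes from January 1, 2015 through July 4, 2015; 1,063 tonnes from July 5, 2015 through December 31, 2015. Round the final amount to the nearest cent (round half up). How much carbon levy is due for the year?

January 1 – July 4, 2015: 356 tonnes at $25.01/tonne → $8,903.56
July 5 – December 31, 2015: 1,063 tonnes at $43.31/tonne → $46,038.53

$54,942.09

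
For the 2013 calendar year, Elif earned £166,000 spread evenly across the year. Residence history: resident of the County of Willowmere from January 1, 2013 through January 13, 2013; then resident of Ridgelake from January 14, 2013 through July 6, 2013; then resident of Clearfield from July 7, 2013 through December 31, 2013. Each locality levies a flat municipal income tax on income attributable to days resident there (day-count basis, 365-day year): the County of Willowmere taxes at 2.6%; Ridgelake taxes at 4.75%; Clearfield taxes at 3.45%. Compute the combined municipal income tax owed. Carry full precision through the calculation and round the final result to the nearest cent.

£6,705.49

The County of Willowmere, January 1 – January 13, 2013: 13 days → £166,000 × 2.6% × 13/365 = £153.7205
Ridgelake, January 14 – July 6, 2013: 174 days → £166,000 × 4.75% × 174/365 = £3,758.8767
Clearfield, July 7 – December 31, 2013: 178 days → £166,000 × 3.45% × 178/365 = £2,792.8932
Total = £6,705.4904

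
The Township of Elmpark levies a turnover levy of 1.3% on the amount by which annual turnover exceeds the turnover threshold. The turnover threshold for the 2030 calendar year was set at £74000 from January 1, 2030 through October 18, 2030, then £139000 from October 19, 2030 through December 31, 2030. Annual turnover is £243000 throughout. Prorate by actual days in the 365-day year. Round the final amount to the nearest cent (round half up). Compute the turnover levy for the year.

January 1 – October 18, 2030: 291 days, exemption £74000 → (£243000 − £74000) × 1.3% × 291/365 = £1751.5808
October 19 – December 31, 2030: 74 days, exemption £139000 → (£243000 − £139000) × 1.3% × 74/365 = £274.1041
Total = £2025.6849

£2025.68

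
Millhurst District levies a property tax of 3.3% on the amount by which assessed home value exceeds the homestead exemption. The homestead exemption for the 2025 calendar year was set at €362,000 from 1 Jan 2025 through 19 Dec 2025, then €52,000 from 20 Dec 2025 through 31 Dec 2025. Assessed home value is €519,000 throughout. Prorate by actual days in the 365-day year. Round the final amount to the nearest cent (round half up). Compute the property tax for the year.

1 Jan – 19 Dec 2025: 353 days, exemption €362,000 → (€519,000 − €362,000) × 3.3% × 353/365 = €5,010.6658
20 Dec – 31 Dec 2025: 12 days, exemption €52,000 → (€519,000 − €52,000) × 3.3% × 12/365 = €506.6630
Total = €5,517.3288

€5,517.33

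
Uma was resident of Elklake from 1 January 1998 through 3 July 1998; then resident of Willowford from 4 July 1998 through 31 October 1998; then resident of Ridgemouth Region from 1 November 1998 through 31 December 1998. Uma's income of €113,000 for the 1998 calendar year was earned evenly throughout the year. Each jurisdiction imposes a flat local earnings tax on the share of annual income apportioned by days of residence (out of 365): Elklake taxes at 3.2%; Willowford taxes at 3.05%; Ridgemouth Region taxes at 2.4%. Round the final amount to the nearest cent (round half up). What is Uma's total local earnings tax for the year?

Elklake, 1 January – 3 July 1998: 184 days → €113,000 × 3.2% × 184/365 = €1,822.8603
Willowford, 4 July – 31 October 1998: 120 days → €113,000 × 3.05% × 120/365 = €1,133.0959
Ridgemouth Region, 1 November – 31 December 1998: 61 days → €113,000 × 2.4% × 61/365 = €453.2384
Total = €3,409.1945

€3,409.19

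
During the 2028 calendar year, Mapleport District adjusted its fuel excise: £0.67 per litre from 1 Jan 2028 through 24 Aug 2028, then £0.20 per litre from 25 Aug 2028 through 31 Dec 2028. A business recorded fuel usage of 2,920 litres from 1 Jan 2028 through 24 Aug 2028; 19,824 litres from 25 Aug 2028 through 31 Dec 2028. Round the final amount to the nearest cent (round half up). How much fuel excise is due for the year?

1 Jan – 24 Aug 2028: 2,920 litres at £0.67/litre → £1,956.40
25 Aug – 31 Dec 2028: 19,824 litres at £0.20/litre → £3,964.80

£5,921.20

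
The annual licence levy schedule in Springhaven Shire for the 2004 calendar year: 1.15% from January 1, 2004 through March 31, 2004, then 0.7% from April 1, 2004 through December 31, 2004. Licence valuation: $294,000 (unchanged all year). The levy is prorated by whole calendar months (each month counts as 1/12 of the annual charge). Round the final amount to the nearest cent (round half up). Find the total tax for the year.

January 1 – March 31, 2004: 3 months at 1.15% → $294,000 × 1.15% × 3/12 = $845.2500
April 1 – December 31, 2004: 9 months at 0.7% → $294,000 × 0.7% × 9/12 = $1,543.5000
Total = $2,388.7500

$2,388.75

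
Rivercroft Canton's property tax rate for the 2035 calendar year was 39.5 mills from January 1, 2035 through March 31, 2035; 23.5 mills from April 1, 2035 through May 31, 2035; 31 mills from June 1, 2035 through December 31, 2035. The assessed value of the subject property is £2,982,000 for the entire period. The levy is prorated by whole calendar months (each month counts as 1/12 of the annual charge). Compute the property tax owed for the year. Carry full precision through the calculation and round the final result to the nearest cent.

£95,051.25

January 1 – March 31, 2035: 3 months at 39.5 mills → £2,982,000 × 3.95% × 3/12 = £29,447.2500
April 1 – May 31, 2035: 2 months at 23.5 mills → £2,982,000 × 2.35% × 2/12 = £11,679.5000
June 1 – December 31, 2035: 7 months at 31 mills → £2,982,000 × 3.1% × 7/12 = £53,924.5000
Total = £95,051.2500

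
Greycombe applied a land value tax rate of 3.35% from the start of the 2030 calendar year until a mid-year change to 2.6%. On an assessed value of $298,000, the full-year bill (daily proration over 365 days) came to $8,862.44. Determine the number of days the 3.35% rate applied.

Let d = days at the first rate; then 365 − d days at the second rate.
$298,000 × [3.35%·d + 2.6%·(365−d)] / 365 = $8,862.44
Solving gives d = 182, so the new rate took effect on 2 July 2030.

182 days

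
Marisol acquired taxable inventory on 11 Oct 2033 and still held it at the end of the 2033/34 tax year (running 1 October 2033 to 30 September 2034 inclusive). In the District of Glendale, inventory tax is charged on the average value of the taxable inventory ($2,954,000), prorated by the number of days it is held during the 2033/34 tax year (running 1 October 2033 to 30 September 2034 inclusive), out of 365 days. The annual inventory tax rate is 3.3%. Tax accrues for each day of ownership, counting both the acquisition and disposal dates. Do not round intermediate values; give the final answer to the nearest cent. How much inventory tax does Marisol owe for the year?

$94,811.26

Days held (11 Oct 2033 – 30 Sep 2034): 355 out of 365
Tax = $2,954,000 × 3.3% × 355/365 = $94,811.2603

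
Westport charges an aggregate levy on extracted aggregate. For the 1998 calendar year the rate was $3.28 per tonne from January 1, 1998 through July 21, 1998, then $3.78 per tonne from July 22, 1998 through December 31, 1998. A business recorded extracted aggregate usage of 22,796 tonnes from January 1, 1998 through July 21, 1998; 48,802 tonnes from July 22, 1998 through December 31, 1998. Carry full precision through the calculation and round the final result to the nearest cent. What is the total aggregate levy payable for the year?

$259,242.44

January 1 – July 21, 1998: 22,796 tonnes at $3.28/tonne → $74,770.88
July 22 – December 31, 1998: 48,802 tonnes at $3.78/tonne → $184,471.56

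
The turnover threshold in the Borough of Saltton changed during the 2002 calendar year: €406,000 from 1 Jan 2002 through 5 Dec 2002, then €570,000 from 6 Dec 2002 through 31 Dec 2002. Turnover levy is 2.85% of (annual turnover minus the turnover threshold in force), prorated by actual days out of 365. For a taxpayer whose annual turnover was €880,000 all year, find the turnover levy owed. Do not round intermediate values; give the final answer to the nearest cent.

€13,176.06

1 Jan – 5 Dec 2002: 339 days, exemption €406,000 → (€880,000 − €406,000) × 2.85% × 339/365 = €12,546.7151
6 Dec – 31 Dec 2002: 26 days, exemption €570,000 → (€880,000 − €570,000) × 2.85% × 26/365 = €629.3425
Total = €13,176.0575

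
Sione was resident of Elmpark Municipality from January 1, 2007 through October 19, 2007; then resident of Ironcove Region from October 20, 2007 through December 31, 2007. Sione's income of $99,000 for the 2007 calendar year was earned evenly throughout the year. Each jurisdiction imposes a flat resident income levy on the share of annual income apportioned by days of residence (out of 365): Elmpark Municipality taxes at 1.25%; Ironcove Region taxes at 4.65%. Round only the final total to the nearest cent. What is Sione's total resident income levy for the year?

Elmpark Municipality, January 1 – October 19, 2007: 292 days → $99,000 × 1.25% × 292/365 = $990.0000
Ironcove Region, October 20 – December 31, 2007: 73 days → $99,000 × 4.65% × 73/365 = $920.7000
Total = $1,910.7000

$1,910.70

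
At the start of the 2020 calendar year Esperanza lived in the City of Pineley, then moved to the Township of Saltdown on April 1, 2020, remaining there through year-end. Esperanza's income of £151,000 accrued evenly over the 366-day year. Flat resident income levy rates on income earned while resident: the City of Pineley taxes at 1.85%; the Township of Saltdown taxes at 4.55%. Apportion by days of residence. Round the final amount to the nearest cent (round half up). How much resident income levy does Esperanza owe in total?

The City of Pineley, January 1 – March 31, 2020: 91 days → £151,000 × 1.85% × 91/366 = £694.5587
The Township of Saltdown, April 1 – December 31, 2020: 275 days → £151,000 × 4.55% × 275/366 = £5,162.2609
Total = £5,856.8197

£5,856.82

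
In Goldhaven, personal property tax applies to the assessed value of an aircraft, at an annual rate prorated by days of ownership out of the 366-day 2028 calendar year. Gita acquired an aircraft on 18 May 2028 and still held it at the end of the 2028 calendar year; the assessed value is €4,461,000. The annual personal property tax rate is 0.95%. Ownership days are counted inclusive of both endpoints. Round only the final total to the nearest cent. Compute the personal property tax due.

Days held (18 May – 31 Dec 2028): 228 out of 366
Tax = €4,461,000 × 0.95% × 228/366 = €26,400.3443

€26,400.34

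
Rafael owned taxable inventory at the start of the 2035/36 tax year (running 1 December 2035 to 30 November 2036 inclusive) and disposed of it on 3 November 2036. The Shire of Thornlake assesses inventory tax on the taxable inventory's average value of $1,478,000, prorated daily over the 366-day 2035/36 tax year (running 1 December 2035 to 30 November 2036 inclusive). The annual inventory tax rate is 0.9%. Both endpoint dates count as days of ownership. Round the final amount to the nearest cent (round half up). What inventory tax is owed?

$12,320.70

Days held (1 December 2035 – 3 November 2036): 339 out of 366
Tax = $1,478,000 × 0.9% × 339/366 = $12,320.7049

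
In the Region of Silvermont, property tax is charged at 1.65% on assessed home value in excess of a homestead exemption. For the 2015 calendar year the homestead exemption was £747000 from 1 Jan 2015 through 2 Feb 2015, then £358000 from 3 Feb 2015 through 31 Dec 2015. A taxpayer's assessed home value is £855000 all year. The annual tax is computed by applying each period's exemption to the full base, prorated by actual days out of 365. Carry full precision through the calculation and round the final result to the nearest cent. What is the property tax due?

1 Jan – 2 Feb 2015: 33 days, exemption £747000 → (£855000 − £747000) × 1.65% × 33/365 = £161.1123
3 Feb – 31 Dec 2015: 332 days, exemption £358000 → (£855000 − £358000) × 1.65% × 332/365 = £7459.0849
Total = £7620.1973

£7620.20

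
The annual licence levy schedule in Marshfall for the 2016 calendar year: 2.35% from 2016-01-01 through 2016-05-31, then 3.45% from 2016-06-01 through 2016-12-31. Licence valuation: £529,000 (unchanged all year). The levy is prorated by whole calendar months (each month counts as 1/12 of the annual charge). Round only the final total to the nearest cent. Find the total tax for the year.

£15,825.92

2016-01-01 to 2016-05-31: 5 months at 2.35% → £529,000 × 2.35% × 5/12 = £5,179.7917
2016-06-01 to 2016-12-31: 7 months at 3.45% → £529,000 × 3.45% × 7/12 = £10,646.1250
Total = £15,825.9167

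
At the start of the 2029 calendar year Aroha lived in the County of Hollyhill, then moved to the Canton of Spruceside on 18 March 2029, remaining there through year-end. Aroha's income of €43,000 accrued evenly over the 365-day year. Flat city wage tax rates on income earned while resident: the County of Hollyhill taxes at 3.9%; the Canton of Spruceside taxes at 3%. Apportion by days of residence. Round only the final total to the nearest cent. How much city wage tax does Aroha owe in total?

€1,370.58

The County of Hollyhill, 1 January – 17 March 2029: 76 days → €43,000 × 3.9% × 76/365 = €349.1836
The Canton of Spruceside, 18 March – 31 December 2029: 289 days → €43,000 × 3% × 289/365 = €1,021.3973
Total = €1,370.5808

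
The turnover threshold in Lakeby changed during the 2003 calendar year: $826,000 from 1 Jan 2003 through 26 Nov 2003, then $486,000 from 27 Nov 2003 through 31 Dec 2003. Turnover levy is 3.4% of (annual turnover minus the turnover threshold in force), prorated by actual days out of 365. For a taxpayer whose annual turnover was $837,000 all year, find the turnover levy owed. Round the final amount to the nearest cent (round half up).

$1,482.49

1 Jan – 26 Nov 2003: 330 days, exemption $826,000 → ($837,000 − $826,000) × 3.4% × 330/365 = $338.1370
27 Nov – 31 Dec 2003: 35 days, exemption $486,000 → ($837,000 − $486,000) × 3.4% × 35/365 = $1,144.3562
Total = $1,482.4932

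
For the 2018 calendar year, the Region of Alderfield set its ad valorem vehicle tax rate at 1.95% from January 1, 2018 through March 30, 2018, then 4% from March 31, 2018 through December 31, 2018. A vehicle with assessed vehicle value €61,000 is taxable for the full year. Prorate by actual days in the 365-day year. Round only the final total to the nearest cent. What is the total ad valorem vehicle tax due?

January 1 – March 30, 2018: 89 days at 1.95% → €61,000 × 1.95% × 89/365 = €290.0425
March 31 – December 31, 2018: 276 days at 4% → €61,000 × 4% × 276/365 = €1,845.0411
Total = €2,135.0836

€2,135.08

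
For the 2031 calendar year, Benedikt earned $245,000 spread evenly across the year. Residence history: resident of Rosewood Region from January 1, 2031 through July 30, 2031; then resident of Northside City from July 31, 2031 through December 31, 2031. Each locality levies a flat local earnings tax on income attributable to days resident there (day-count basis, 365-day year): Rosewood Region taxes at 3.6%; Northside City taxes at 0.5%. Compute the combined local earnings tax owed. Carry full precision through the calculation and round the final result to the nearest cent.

Rosewood Region, January 1 – July 30, 2031: 211 days → $245,000 × 3.6% × 211/365 = $5,098.6849
Northside City, July 31 – December 31, 2031: 154 days → $245,000 × 0.5% × 154/365 = $516.8493
Total = $5,615.5342

$5,615.53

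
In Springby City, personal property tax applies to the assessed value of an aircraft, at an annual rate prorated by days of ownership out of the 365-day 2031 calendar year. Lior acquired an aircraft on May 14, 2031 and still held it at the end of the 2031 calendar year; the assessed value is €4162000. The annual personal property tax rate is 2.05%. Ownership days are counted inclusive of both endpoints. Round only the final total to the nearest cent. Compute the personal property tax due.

€54231.43

Days held (May 14 – December 31, 2031): 232 out of 365
Tax = €4162000 × 2.05% × 232/365 = €54231.4301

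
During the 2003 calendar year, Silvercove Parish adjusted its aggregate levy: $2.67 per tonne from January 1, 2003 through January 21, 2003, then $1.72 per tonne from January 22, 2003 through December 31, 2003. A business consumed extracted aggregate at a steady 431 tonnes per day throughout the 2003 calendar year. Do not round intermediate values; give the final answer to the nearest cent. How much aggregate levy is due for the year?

January 1 – January 21, 2003: 21 days × 431 tonnes/day = 9,051 tonnes at $2.67/tonne → $24,166.17
January 22 – December 31, 2003: 344 days × 431 tonnes/day = 148,264 tonnes at $1.72/tonne → $255,014.08

$279,180.25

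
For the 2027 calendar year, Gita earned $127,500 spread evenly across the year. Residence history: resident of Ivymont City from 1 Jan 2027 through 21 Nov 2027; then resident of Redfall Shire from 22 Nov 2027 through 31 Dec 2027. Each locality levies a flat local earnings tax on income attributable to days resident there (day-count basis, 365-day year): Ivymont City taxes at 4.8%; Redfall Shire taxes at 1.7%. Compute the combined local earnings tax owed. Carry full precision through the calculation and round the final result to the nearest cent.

Ivymont City, 1 Jan – 21 Nov 2027: 325 days → $127,500 × 4.8% × 325/365 = $5,449.3151
Redfall Shire, 22 Nov – 31 Dec 2027: 40 days → $127,500 × 1.7% × 40/365 = $237.5342
Total = $5,686.8493

$5,686.85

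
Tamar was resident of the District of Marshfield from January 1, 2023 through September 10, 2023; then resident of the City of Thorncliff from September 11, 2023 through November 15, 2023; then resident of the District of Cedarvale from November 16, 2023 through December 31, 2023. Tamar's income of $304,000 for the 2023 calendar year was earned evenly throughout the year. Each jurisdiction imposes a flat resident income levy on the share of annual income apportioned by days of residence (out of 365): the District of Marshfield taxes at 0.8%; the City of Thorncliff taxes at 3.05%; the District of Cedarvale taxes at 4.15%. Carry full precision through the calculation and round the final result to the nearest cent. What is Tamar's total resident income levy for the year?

The District of Marshfield, January 1 – September 10, 2023: 253 days → $304,000 × 0.8% × 253/365 = $1,685.7425
The City of Thorncliff, September 11 – November 15, 2023: 66 days → $304,000 × 3.05% × 66/365 = $1,676.5808
The District of Cedarvale, November 16 – December 31, 2023: 46 days → $304,000 × 4.15% × 46/365 = $1,589.9616
Total = $4,952.2849

$4,952.28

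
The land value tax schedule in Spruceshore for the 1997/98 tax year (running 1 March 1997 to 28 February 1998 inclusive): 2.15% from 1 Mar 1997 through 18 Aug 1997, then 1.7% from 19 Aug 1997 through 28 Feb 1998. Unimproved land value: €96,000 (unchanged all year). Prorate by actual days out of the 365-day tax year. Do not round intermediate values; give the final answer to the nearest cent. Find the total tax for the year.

€1,834.39

1 Mar – 18 Aug 1997: 171 days at 2.15% → €96,000 × 2.15% × 171/365 = €966.9699
19 Aug 1997 – 28 Feb 1998: 194 days at 1.7% → €96,000 × 1.7% × 194/365 = €867.4192
Total = €1,834.3890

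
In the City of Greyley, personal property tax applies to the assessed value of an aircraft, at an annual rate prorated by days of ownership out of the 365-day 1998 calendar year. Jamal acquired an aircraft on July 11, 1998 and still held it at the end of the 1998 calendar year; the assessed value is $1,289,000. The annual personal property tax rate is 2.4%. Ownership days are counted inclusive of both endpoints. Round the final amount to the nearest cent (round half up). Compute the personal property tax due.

Days held (July 11 – December 31, 1998): 174 out of 365
Tax = $1,289,000 × 2.4% × 174/365 = $14,747.5726

$14,747.57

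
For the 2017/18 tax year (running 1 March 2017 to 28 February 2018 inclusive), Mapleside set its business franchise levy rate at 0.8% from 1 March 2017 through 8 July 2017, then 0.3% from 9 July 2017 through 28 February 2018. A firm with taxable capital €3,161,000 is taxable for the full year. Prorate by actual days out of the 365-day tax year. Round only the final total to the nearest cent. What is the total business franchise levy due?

1 March – 8 July 2017: 130 days at 0.8% → €3,161,000 × 0.8% × 130/365 = €9,006.6849
9 July 2017 – 28 February 2018: 235 days at 0.3% → €3,161,000 × 0.3% × 235/365 = €6,105.4932
Total = €15,112.1781

€15,112.18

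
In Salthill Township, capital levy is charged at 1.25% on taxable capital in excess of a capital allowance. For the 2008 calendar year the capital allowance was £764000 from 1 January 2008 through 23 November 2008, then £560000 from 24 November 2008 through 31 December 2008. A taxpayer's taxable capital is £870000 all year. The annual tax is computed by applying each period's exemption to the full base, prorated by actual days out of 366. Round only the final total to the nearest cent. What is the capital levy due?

£1589.75

1 January – 23 November 2008: 328 days, exemption £764000 → (£870000 − £764000) × 1.25% × 328/366 = £1187.4317
24 November – 31 December 2008: 38 days, exemption £560000 → (£870000 − £560000) × 1.25% × 38/366 = £402.3224
Total = £1589.7541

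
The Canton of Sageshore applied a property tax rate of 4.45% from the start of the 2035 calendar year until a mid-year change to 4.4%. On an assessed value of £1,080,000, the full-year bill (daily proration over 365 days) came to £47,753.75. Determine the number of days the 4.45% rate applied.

158 days

Let d = days at the first rate; then 365 − d days at the second rate.
£1,080,000 × [4.45%·d + 4.4%·(365−d)] / 365 = £47,753.75
Solving gives d = 158, so the new rate took effect on 8 Jun 2035.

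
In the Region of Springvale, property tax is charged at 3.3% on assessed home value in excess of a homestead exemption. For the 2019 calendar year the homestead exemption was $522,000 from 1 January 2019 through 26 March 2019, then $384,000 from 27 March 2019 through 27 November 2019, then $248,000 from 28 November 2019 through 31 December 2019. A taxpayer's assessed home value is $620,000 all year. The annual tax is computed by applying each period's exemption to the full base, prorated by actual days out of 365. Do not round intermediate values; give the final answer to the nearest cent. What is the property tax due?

$7,145.54

1 January – 26 March 2019: 85 days, exemption $522,000 → ($620,000 − $522,000) × 3.3% × 85/365 = $753.1233
27 March – 27 November 2019: 246 days, exemption $384,000 → ($620,000 − $384,000) × 3.3% × 246/365 = $5,248.8986
28 November – 31 December 2019: 34 days, exemption $248,000 → ($620,000 − $248,000) × 3.3% × 34/365 = $1,143.5178
Total = $7,145.5397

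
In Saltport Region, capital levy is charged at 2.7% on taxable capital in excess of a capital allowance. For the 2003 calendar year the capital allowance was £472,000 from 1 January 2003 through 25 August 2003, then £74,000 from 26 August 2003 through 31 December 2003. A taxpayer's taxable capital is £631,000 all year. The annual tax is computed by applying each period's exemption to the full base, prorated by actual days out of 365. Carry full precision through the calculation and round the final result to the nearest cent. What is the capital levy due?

1 January – 25 August 2003: 237 days, exemption £472,000 → (£631,000 − £472,000) × 2.7% × 237/365 = £2,787.5096
26 August – 31 December 2003: 128 days, exemption £74,000 → (£631,000 − £74,000) × 2.7% × 128/365 = £5,273.9507
Total = £8,061.4603

£8,061.46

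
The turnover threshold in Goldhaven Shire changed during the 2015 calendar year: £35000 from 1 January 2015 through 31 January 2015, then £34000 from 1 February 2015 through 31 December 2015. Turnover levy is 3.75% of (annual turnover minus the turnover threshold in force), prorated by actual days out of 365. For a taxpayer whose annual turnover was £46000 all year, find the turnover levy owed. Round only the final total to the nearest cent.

1 January – 31 January 2015: 31 days, exemption £35000 → (£46000 − £35000) × 3.75% × 31/365 = £35.0342
1 February – 31 December 2015: 334 days, exemption £34000 → (£46000 − £34000) × 3.75% × 334/365 = £411.7808
Total = £446.8151

£446.82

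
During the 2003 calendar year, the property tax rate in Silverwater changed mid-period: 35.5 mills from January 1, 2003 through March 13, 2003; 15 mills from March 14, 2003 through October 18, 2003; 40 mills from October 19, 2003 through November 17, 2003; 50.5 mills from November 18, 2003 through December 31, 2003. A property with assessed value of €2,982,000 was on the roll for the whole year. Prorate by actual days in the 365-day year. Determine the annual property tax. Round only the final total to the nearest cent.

€75,677.44

January 1 – March 13, 2003: 72 days at 35.5 mills → €2,982,000 × 3.55% × 72/365 = €20,882.1699
March 14 – October 18, 2003: 219 days at 15 mills → €2,982,000 × 1.5% × 219/365 = €26,838.0000
October 19 – November 17, 2003: 30 days at 40 mills → €2,982,000 × 4% × 30/365 = €9,803.8356
November 18 – December 31, 2003: 44 days at 50.5 mills → €2,982,000 × 5.05% × 44/365 = €18,153.4356
Total = €75,677.4411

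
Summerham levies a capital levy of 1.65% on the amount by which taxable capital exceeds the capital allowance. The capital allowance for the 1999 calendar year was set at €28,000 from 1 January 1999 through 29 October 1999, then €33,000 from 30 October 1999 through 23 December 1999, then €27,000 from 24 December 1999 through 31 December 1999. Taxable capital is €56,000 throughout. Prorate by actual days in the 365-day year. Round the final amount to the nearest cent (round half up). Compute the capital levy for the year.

€449.93

1 January – 29 October 1999: 302 days, exemption €28,000 → (€56,000 − €28,000) × 1.65% × 302/365 = €382.2575
30 October – 23 December 1999: 55 days, exemption €33,000 → (€56,000 − €33,000) × 1.65% × 55/365 = €57.1849
24 December – 31 December 1999: 8 days, exemption €27,000 → (€56,000 − €27,000) × 1.65% × 8/365 = €10.4877
Total = €449.9301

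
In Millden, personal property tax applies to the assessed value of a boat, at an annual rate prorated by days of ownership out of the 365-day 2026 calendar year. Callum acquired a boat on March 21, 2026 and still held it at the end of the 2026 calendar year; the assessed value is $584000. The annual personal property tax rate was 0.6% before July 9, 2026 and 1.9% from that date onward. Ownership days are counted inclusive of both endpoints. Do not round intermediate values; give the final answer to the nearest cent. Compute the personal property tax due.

$6406.40

March 21 – July 8, 2026: 110 days at 0.6% → $584000 × 0.6% × 110/365 = $1056.0000
July 9 – December 31, 2026: 176 days at 1.9% → $584000 × 1.9% × 176/365 = $5350.4000
Total = $6406.4000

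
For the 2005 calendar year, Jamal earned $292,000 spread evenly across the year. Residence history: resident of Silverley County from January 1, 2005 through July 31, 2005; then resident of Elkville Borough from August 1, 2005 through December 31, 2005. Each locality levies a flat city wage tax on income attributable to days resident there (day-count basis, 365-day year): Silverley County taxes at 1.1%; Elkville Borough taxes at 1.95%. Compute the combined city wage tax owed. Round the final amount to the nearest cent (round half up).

Silverley County, January 1 – July 31, 2005: 212 days → $292,000 × 1.1% × 212/365 = $1,865.6000
Elkville Borough, August 1 – December 31, 2005: 153 days → $292,000 × 1.95% × 153/365 = $2,386.8000
Total = $4,252.4000

$4,252.40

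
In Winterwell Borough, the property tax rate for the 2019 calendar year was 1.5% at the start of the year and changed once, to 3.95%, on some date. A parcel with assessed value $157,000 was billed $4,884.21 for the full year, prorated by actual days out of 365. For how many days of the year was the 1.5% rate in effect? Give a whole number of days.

125 days

Let d = days at the first rate; then 365 − d days at the second rate.
$157,000 × [1.5%·d + 3.95%·(365−d)] / 365 = $4,884.21
Solving gives d = 125, so the new rate took effect on 6 May 2019.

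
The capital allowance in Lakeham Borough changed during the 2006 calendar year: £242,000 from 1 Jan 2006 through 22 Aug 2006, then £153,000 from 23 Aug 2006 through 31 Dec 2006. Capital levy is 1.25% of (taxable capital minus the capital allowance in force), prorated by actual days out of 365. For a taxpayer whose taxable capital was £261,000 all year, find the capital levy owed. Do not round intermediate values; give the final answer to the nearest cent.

1 Jan – 22 Aug 2006: 234 days, exemption £242,000 → (£261,000 − £242,000) × 1.25% × 234/365 = £152.2603
23 Aug – 31 Dec 2006: 131 days, exemption £153,000 → (£261,000 − £153,000) × 1.25% × 131/365 = £484.5205
Total = £636.7808

£636.78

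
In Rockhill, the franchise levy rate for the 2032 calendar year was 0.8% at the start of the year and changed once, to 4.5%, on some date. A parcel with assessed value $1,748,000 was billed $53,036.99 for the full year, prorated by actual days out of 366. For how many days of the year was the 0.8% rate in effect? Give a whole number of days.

Let d = days at the first rate; then 366 − d days at the second rate.
$1,748,000 × [0.8%·d + 4.5%·(366−d)] / 366 = $53,036.99
Solving gives d = 145, so the new rate took effect on May 25, 2032.

145 days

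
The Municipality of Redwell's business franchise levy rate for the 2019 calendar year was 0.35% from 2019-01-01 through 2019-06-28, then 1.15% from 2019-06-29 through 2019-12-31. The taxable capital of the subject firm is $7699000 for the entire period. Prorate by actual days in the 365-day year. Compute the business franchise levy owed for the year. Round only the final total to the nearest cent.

2019-01-01 to 2019-06-28: 179 days at 0.35% → $7699000 × 0.35% × 179/365 = $13214.8589
2019-06-29 to 2019-12-31: 186 days at 1.15% → $7699000 × 1.15% × 186/365 = $45118.2493
Total = $58333.1082

$58333.11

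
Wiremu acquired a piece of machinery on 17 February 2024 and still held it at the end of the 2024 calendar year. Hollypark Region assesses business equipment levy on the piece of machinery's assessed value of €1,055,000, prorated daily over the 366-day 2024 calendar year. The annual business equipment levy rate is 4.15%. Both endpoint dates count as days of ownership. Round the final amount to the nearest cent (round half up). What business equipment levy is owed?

Days held (17 February – 31 December 2024): 319 out of 366
Tax = €1,055,000 × 4.15% × 319/366 = €38,160.1571

€38,160.16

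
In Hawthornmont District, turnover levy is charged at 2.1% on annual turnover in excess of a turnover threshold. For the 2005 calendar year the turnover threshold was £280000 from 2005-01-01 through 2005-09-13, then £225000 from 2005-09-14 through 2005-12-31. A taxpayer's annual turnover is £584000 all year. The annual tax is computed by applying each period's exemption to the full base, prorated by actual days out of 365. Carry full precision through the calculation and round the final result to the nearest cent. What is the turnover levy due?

2005-01-01 to 2005-09-13: 256 days, exemption £280000 → (£584000 − £280000) × 2.1% × 256/365 = £4477.5452
2005-09-14 to 2005-12-31: 109 days, exemption £225000 → (£584000 − £225000) × 2.1% × 109/365 = £2251.3726
Total = £6728.9178

£6728.92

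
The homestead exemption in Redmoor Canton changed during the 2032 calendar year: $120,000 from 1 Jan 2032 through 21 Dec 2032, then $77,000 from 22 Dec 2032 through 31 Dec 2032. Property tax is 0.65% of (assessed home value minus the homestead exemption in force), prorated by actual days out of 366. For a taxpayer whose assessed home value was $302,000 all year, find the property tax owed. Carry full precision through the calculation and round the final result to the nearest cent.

1 Jan – 21 Dec 2032: 356 days, exemption $120,000 → ($302,000 − $120,000) × 0.65% × 356/366 = $1,150.6776
22 Dec – 31 Dec 2032: 10 days, exemption $77,000 → ($302,000 − $77,000) × 0.65% × 10/366 = $39.9590
Total = $1,190.6366

$1,190.64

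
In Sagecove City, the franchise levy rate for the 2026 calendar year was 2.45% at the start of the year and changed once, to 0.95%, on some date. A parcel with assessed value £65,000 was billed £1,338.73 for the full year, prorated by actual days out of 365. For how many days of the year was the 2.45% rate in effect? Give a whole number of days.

Let d = days at the first rate; then 365 − d days at the second rate.
£65,000 × [2.45%·d + 0.95%·(365−d)] / 365 = £1,338.73
Solving gives d = 270, so the new rate took effect on 28 Sep 2026.

270 days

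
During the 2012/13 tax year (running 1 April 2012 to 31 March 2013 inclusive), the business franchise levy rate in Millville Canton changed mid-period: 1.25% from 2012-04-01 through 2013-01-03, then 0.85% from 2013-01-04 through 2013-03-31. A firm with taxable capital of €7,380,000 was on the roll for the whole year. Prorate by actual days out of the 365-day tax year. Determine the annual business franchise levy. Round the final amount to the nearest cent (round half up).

€85,213.73

2012-04-01 to 2013-01-03: 278 days at 1.25% → €7,380,000 × 1.25% × 278/365 = €70,261.6438
2013-01-04 to 2013-03-31: 87 days at 0.85% → €7,380,000 × 0.85% × 87/365 = €14,952.0822
Total = €85,213.7260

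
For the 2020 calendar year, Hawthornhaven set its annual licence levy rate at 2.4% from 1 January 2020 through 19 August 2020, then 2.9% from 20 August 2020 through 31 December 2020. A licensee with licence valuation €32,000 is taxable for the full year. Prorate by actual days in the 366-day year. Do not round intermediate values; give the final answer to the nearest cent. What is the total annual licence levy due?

1 January – 19 August 2020: 232 days at 2.4% → €32,000 × 2.4% × 232/366 = €486.8197
20 August – 31 December 2020: 134 days at 2.9% → €32,000 × 2.9% × 134/366 = €339.7596
Total = €826.5792

€826.58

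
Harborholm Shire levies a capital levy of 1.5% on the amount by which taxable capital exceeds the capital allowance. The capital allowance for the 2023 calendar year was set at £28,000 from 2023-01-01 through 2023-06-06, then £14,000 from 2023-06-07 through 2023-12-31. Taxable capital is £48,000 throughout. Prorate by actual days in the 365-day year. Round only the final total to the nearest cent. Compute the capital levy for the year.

2023-01-01 to 2023-06-06: 157 days, exemption £28,000 → (£48,000 − £28,000) × 1.5% × 157/365 = £129.0411
2023-06-07 to 2023-12-31: 208 days, exemption £14,000 → (£48,000 − £14,000) × 1.5% × 208/365 = £290.6301
Total = £419.6712

£419.67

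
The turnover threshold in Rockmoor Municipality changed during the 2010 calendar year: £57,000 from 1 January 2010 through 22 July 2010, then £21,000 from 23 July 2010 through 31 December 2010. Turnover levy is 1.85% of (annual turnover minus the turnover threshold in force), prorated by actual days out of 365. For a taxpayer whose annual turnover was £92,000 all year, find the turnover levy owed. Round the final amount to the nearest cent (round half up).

£943.09

1 January – 22 July 2010: 203 days, exemption £57,000 → (£92,000 − £57,000) × 1.85% × 203/365 = £360.1164
23 July – 31 December 2010: 162 days, exemption £21,000 → (£92,000 − £21,000) × 1.85% × 162/365 = £582.9781
Total = £943.0945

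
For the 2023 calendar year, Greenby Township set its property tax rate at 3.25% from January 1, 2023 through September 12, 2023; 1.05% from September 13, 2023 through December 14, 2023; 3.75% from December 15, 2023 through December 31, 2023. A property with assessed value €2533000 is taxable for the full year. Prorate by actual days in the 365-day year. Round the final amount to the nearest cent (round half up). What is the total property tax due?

January 1 – September 12, 2023: 255 days at 3.25% → €2533000 × 3.25% × 255/365 = €57512.9795
September 13 – December 14, 2023: 93 days at 1.05% → €2533000 × 1.05% × 93/365 = €6776.6425
December 15 – December 31, 2023: 17 days at 3.75% → €2533000 × 3.75% × 17/365 = €4424.0753
Total = €68713.6973

€68713.70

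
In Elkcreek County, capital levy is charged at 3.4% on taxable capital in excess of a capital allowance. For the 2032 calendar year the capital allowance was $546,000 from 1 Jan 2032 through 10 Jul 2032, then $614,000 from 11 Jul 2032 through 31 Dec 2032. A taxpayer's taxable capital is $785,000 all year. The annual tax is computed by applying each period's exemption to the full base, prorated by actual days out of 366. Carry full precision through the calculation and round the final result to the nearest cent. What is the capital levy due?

$7,026.85

1 Jan – 10 Jul 2032: 192 days, exemption $546,000 → ($785,000 − $546,000) × 3.4% × 192/366 = $4,262.8197
11 Jul – 31 Dec 2032: 174 days, exemption $614,000 → ($785,000 − $614,000) × 3.4% × 174/366 = $2,764.0328
Total = $7,026.8525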